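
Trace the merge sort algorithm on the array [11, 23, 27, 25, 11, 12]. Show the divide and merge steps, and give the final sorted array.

Merge sort trace:

Split: [11, 23, 27, 25, 11, 12] -> [11, 23, 27] and [25, 11, 12]
  Split: [11, 23, 27] -> [11] and [23, 27]
    Split: [23, 27] -> [23] and [27]
    Merge: [23] + [27] -> [23, 27]
  Merge: [11] + [23, 27] -> [11, 23, 27]
  Split: [25, 11, 12] -> [25] and [11, 12]
    Split: [11, 12] -> [11] and [12]
    Merge: [11] + [12] -> [11, 12]
  Merge: [25] + [11, 12] -> [11, 12, 25]
Merge: [11, 23, 27] + [11, 12, 25] -> [11, 11, 12, 23, 25, 27]

Final sorted array: [11, 11, 12, 23, 25, 27]

The merge sort proceeds by recursively splitting the array and merging sorted halves.
After all merges, the sorted array is [11, 11, 12, 23, 25, 27].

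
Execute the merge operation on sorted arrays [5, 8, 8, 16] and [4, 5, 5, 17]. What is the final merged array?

Merging process:

Compare 5 vs 4: take 4 from right. Merged: [4]
Compare 5 vs 5: take 5 from left. Merged: [4, 5]
Compare 8 vs 5: take 5 from right. Merged: [4, 5, 5]
Compare 8 vs 5: take 5 from right. Merged: [4, 5, 5, 5]
Compare 8 vs 17: take 8 from left. Merged: [4, 5, 5, 5, 8]
Compare 8 vs 17: take 8 from left. Merged: [4, 5, 5, 5, 8, 8]
Compare 16 vs 17: take 16 from left. Merged: [4, 5, 5, 5, 8, 8, 16]
Append remaining from right: [17]. Merged: [4, 5, 5, 5, 8, 8, 16, 17]

Final merged array: [4, 5, 5, 5, 8, 8, 16, 17]
Total comparisons: 7

The merged array is [4, 5, 5, 5, 8, 8, 16, 17], requiring 7 comparisons. The merge step runs in O(n) time where n is the total number of elements.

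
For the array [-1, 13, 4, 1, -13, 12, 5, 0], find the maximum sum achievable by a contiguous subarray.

Using Kadane's algorithm on [-1, 13, 4, 1, -13, 12, 5, 0]:

Scanning through the array:
Position 1 (value 13): max_ending_here = 13, max_so_far = 13
Position 2 (value 4): max_ending_here = 17, max_so_far = 17
Position 3 (value 1): max_ending_here = 18, max_so_far = 18
Position 4 (value -13): max_ending_here = 5, max_so_far = 18
Position 5 (value 12): max_ending_here = 17, max_so_far = 18
Position 6 (value 5): max_ending_here = 22, max_so_far = 22
Position 7 (value 0): max_ending_here = 22, max_so_far = 22

Maximum subarray: [13, 4, 1, -13, 12, 5]
Maximum sum: 22

The maximum subarray is [13, 4, 1, -13, 12, 5] with sum 22. This subarray runs from index 1 to index 6.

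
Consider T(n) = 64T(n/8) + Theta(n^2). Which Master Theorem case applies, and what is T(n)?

Master Theorem for T(n) = 64T(n/8) + O(n^2):

a = 64, b = 8, c = 2
log_b(a) = log_8(64) = 2.0000

Case 2: c = 2 = log_8(64) = 2.0000
T(n) = O(n^2 log n) = O(n^2 log n)

For T(n) = 64T(n/8) + O(n^2): log_8(64) = 2.0000. This is Case 2 of the Master Theorem (c = log_b(a), equal work at all levels), giving O(n^2 log n).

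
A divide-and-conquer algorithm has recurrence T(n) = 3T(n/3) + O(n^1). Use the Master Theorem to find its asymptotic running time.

Master Theorem for T(n) = 3T(n/3) + O(n^1):

a = 3, b = 3, c = 1
log_b(a) = log_3(3) = 1.0000

Case 2: c = 1 = log_3(3) = 1.0000
T(n) = O(n^1 log n) = O(n log n)

For T(n) = 3T(n/3) + O(n^1): log_3(3) = 1.0000. This is Case 2 of the Master Theorem (c = log_b(a), equal work at all levels), giving O(n log n).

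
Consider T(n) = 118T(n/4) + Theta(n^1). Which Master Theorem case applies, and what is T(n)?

Master Theorem for T(n) = 118T(n/4) + O(n^1):

a = 118, b = 4, c = 1
log_b(a) = log_4(118) = 3.4413

Case 1: c = 1 < log_4(118) = 3.4413
T(n) = O(n^(log_4 118))

For T(n) = 118T(n/4) + O(n^1): log_4(118) = 3.4413. This is Case 1 of the Master Theorem (c < log_b(a), work dominated by leaves), giving O(n^(log_4 118)).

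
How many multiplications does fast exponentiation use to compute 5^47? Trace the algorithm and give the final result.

Computing 5^47 by squaring (build up from 5^1; each line after the first costs one multiplication):

5^1 = 5
5^2 = (5^1)^2 = 5^2 = 25
5^4 = (5^2)^2 = 25^2 = 625
5^5 = 5 * 5^4 = 5 * 625 = 3125
5^10 = (5^5)^2 = 3125^2 = 9765625
5^11 = 5 * 5^10 = 5 * 9765625 = 48828125
5^22 = (5^11)^2 = 48828125^2 = 2384185791015625
5^23 = 5 * 5^22 = 5 * 2384185791015625 = 11920928955078125
5^46 = (5^23)^2 = 11920928955078125^2 = 142108547152020037174224853515625
5^47 = 5 * 5^46 = 5 * 142108547152020037174224853515625 = 710542735760100185871124267578125

Result: 710542735760100185871124267578125
Multiplications needed: 9 (9 lines after 5^1)

5^47 = 710542735760100185871124267578125. Using exponentiation by squaring, this requires 9 multiplications. The key idea: if the exponent is even, square the half-power; if odd, multiply by the base once.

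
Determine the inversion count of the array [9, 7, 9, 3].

Finding inversions in [9, 7, 9, 3]:

(0, 1): arr[0]=9 > arr[1]=7
(0, 3): arr[0]=9 > arr[3]=3
(1, 3): arr[1]=7 > arr[3]=3
(2, 3): arr[2]=9 > arr[3]=3

Total inversions: 4

The array has 4 inversion(s): (0,1), (0,3), (1,3), (2,3). Each pair (i,j) satisfies i < j and arr[i] > arr[j].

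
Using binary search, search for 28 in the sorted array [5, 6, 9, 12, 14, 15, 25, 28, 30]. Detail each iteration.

Binary search for 28 in [5, 6, 9, 12, 14, 15, 25, 28, 30]:

lo=0, hi=8, mid=4, arr[mid]=14 -> 14 < 28, search right half
lo=5, hi=8, mid=6, arr[mid]=25 -> 25 < 28, search right half
lo=7, hi=8, mid=7, arr[mid]=28 -> Found target at index 7!

Binary search finds 28 at index 7 after 3 comparisons. The search repeatedly halves the search space by comparing with the middle element.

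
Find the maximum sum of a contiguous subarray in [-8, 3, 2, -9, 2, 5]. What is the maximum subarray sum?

Using Kadane's algorithm on [-8, 3, 2, -9, 2, 5]:

Scanning through the array:
Position 1 (value 3): max_ending_here = 3, max_so_far = 3
Position 2 (value 2): max_ending_here = 5, max_so_far = 5
Position 3 (value -9): max_ending_here = -4, max_so_far = 5
Position 4 (value 2): max_ending_here = 2, max_so_far = 5
Position 5 (value 5): max_ending_here = 7, max_so_far = 7

Maximum subarray: [2, 5]
Maximum sum: 7

The maximum subarray is [2, 5] with sum 7. This subarray runs from index 4 to index 5.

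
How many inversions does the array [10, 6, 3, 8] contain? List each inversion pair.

Finding inversions in [10, 6, 3, 8]:

(0, 1): arr[0]=10 > arr[1]=6
(0, 2): arr[0]=10 > arr[2]=3
(0, 3): arr[0]=10 > arr[3]=8
(1, 2): arr[1]=6 > arr[2]=3

Total inversions: 4

The array has 4 inversion(s): (0,1), (0,2), (0,3), (1,2). Each pair (i,j) satisfies i < j and arr[i] > arr[j].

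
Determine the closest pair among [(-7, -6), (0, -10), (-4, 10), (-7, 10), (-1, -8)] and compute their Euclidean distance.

Computing all pairwise distances among 5 points:

d((-7, -6), (0, -10)) = 8.0623
d((-7, -6), (-4, 10)) = 16.2788
d((-7, -6), (-7, 10)) = 16.0
d((-7, -6), (-1, -8)) = 6.3246
d((0, -10), (-4, 10)) = 20.3961
d((0, -10), (-7, 10)) = 21.1896
d((0, -10), (-1, -8)) = 2.2361 <-- minimum
d((-4, 10), (-7, 10)) = 3.0
d((-4, 10), (-1, -8)) = 18.2483
d((-7, 10), (-1, -8)) = 18.9737

Closest pair: (0, -10) and (-1, -8) with distance 2.2361

The closest pair is (0, -10) and (-1, -8) with Euclidean distance 2.2361. For 5 points, brute-force pairwise comparison is shown above. For large n, the divide-and-conquer algorithm (sort by x, recurse on halves, check the dividing strip) achieves O(n log n).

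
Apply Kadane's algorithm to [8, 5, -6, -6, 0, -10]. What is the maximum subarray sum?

Using Kadane's algorithm on [8, 5, -6, -6, 0, -10]:

Scanning through the array:
Position 1 (value 5): max_ending_here = 13, max_so_far = 13
Position 2 (value -6): max_ending_here = 7, max_so_far = 13
Position 3 (value -6): max_ending_here = 1, max_so_far = 13
Position 4 (value 0): max_ending_here = 1, max_so_far = 13
Position 5 (value -10): max_ending_here = -9, max_so_far = 13

Maximum subarray: [8, 5]
Maximum sum: 13

The maximum subarray is [8, 5] with sum 13. This subarray runs from index 0 to index 1.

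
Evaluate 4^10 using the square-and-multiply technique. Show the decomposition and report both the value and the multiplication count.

Computing 4^10 by squaring (build up from 4^1; each line after the first costs one multiplication):

4^1 = 4
4^2 = (4^1)^2 = 4^2 = 16
4^4 = (4^2)^2 = 16^2 = 256
4^5 = 4 * 4^4 = 4 * 256 = 1024
4^10 = (4^5)^2 = 1024^2 = 1048576

Result: 1048576
Multiplications needed: 4 (4 lines after 4^1)

4^10 = 1048576. Using exponentiation by squaring, this requires 4 multiplications. The key idea: if the exponent is even, square the half-power; if odd, multiply by the base once.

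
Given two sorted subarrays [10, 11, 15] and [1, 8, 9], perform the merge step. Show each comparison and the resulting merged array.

Merging process:

Compare 10 vs 1: take 1 from right. Merged: [1]
Compare 10 vs 8: take 8 from right. Merged: [1, 8]
Compare 10 vs 9: take 9 from right. Merged: [1, 8, 9]
Append remaining from left: [10, 11, 15]. Merged: [1, 8, 9, 10, 11, 15]

Final merged array: [1, 8, 9, 10, 11, 15]
Total comparisons: 3

The merged array is [1, 8, 9, 10, 11, 15], requiring 3 comparisons. The merge step runs in O(n) time where n is the total number of elements.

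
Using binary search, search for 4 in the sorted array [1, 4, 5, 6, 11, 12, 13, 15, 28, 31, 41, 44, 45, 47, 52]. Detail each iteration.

Binary search for 4 in [1, 4, 5, 6, 11, 12, 13, 15, 28, 31, 41, 44, 45, 47, 52]:

lo=0, hi=14, mid=7, arr[mid]=15 -> 15 > 4, search left half
lo=0, hi=6, mid=3, arr[mid]=6 -> 6 > 4, search left half
lo=0, hi=2, mid=1, arr[mid]=4 -> Found target at index 1!

Binary search finds 4 at index 1 after 3 comparisons. The search repeatedly halves the search space by comparing with the middle element.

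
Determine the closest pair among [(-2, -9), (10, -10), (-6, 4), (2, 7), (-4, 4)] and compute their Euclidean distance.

Computing all pairwise distances among 5 points:

d((-2, -9), (10, -10)) = 12.0416
d((-2, -9), (-6, 4)) = 13.6015
d((-2, -9), (2, 7)) = 16.4924
d((-2, -9), (-4, 4)) = 13.1529
d((10, -10), (-6, 4)) = 21.2603
d((10, -10), (2, 7)) = 18.7883
d((10, -10), (-4, 4)) = 19.799
d((-6, 4), (2, 7)) = 8.544
d((-6, 4), (-4, 4)) = 2.0 <-- minimum
d((2, 7), (-4, 4)) = 6.7082

Closest pair: (-6, 4) and (-4, 4) with distance 2.0

The closest pair is (-6, 4) and (-4, 4) with Euclidean distance 2.0. For 5 points, brute-force pairwise comparison is shown above. For large n, the divide-and-conquer algorithm (sort by x, recurse on halves, check the dividing strip) achieves O(n log n).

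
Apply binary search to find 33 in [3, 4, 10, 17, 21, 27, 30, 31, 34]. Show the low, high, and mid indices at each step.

Binary search for 33 in [3, 4, 10, 17, 21, 27, 30, 31, 34]:

lo=0, hi=8, mid=4, arr[mid]=21 -> 21 < 33, search right half
lo=5, hi=8, mid=6, arr[mid]=30 -> 30 < 33, search right half
lo=7, hi=8, mid=7, arr[mid]=31 -> 31 < 33, search right half
lo=8, hi=8, mid=8, arr[mid]=34 -> 34 > 33, search left half
lo=8 > hi=7, target 33 not found

Binary search determines that 33 is not in the array after 4 comparisons. The search space was exhausted without finding the target.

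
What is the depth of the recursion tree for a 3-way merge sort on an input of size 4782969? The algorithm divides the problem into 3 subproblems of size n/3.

For divide and conquer with division factor 3:

Problem sizes at each level:
Level 0: 4782969
Level 1: 1594323
Level 2: 531441
Level 3: 177147
Level 4: 59049
Level 5: 19683
Level 6: 6561
Level 7: 2187
Level 8: 729
Level 9: 243
Level 10: 81
Level 11: 27
Level 12: 9
Level 13: 3
Level 14: 1

The root is level 0 and the size-1 base case is level 14 (the tree spans levels 0 through 14, i.e. 15 levels counting the root), so the depth is the number of divisions: log_3(4782969) = 14

The recursion tree depth is log_3(4782969) = 14. At each level, the problem size is divided by 3, so it takes 14 divisions to reduce to a base case of size 1. The algorithm makes 3 recursive calls at each level.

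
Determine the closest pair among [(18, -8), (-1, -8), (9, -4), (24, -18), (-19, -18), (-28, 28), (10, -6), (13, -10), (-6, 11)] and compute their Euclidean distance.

Computing all pairwise distances among 9 points:

d((18, -8), (-1, -8)) = 19.0
d((18, -8), (9, -4)) = 9.8489
d((18, -8), (24, -18)) = 11.6619
d((18, -8), (-19, -18)) = 38.3275
d((18, -8), (-28, 28)) = 58.4123
d((18, -8), (10, -6)) = 8.2462
d((18, -8), (13, -10)) = 5.3852
d((18, -8), (-6, 11)) = 30.6105
d((-1, -8), (9, -4)) = 10.7703
d((-1, -8), (24, -18)) = 26.9258
d((-1, -8), (-19, -18)) = 20.5913
d((-1, -8), (-28, 28)) = 45.0
d((-1, -8), (10, -6)) = 11.1803
d((-1, -8), (13, -10)) = 14.1421
d((-1, -8), (-6, 11)) = 19.6469
d((9, -4), (24, -18)) = 20.5183
d((9, -4), (-19, -18)) = 31.305
d((9, -4), (-28, 28)) = 48.9183
d((9, -4), (10, -6)) = 2.2361 <-- minimum
d((9, -4), (13, -10)) = 7.2111
d((9, -4), (-6, 11)) = 21.2132
d((24, -18), (-19, -18)) = 43.0
d((24, -18), (-28, 28)) = 69.4262
d((24, -18), (10, -6)) = 18.4391
d((24, -18), (13, -10)) = 13.6015
d((24, -18), (-6, 11)) = 41.7253
d((-19, -18), (-28, 28)) = 46.8722
d((-19, -18), (10, -6)) = 31.3847
d((-19, -18), (13, -10)) = 32.9848
d((-19, -18), (-6, 11)) = 31.7805
d((-28, 28), (10, -6)) = 50.9902
d((-28, 28), (13, -10)) = 55.9017
d((-28, 28), (-6, 11)) = 27.8029
d((10, -6), (13, -10)) = 5.0
d((10, -6), (-6, 11)) = 23.3452
d((13, -10), (-6, 11)) = 28.3196

Closest pair: (9, -4) and (10, -6) with distance 2.2361

The closest pair is (9, -4) and (10, -6) with Euclidean distance 2.2361. For 9 points, brute-force pairwise comparison is shown above. For large n, the divide-and-conquer algorithm (sort by x, recurse on halves, check the dividing strip) achieves O(n log n).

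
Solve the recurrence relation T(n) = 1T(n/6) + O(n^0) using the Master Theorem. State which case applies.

Master Theorem for T(n) = 1T(n/6) + O(n^0):

a = 1, b = 6, c = 0
log_b(a) = log_6(1) = 0.0000

Case 2: c = 0 = log_6(1) = 0.0000
T(n) = O(n^0 log n) = O(log n)

For T(n) = 1T(n/6) + O(n^0): log_6(1) = 0.0000. This is Case 2 of the Master Theorem (c = log_b(a), equal work at all levels), giving O(log n).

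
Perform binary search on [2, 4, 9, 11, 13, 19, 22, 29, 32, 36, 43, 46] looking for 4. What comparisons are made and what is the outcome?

Binary search for 4 in [2, 4, 9, 11, 13, 19, 22, 29, 32, 36, 43, 46]:

lo=0, hi=11, mid=5, arr[mid]=19 -> 19 > 4, search left half
lo=0, hi=4, mid=2, arr[mid]=9 -> 9 > 4, search left half
lo=0, hi=1, mid=0, arr[mid]=2 -> 2 < 4, search right half
lo=1, hi=1, mid=1, arr[mid]=4 -> Found target at index 1!

Binary search finds 4 at index 1 after 4 comparisons. The search repeatedly halves the search space by comparing with the middle element.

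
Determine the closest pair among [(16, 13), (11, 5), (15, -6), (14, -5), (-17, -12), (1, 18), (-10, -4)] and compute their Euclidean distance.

Computing all pairwise distances among 7 points:

d((16, 13), (11, 5)) = 9.434
d((16, 13), (15, -6)) = 19.0263
d((16, 13), (14, -5)) = 18.1108
d((16, 13), (-17, -12)) = 41.4005
d((16, 13), (1, 18)) = 15.8114
d((16, 13), (-10, -4)) = 31.0644
d((11, 5), (15, -6)) = 11.7047
d((11, 5), (14, -5)) = 10.4403
d((11, 5), (-17, -12)) = 32.7567
d((11, 5), (1, 18)) = 16.4012
d((11, 5), (-10, -4)) = 22.8473
d((15, -6), (14, -5)) = 1.4142 <-- minimum
d((15, -6), (-17, -12)) = 32.5576
d((15, -6), (1, 18)) = 27.7849
d((15, -6), (-10, -4)) = 25.0799
d((14, -5), (-17, -12)) = 31.7805
d((14, -5), (1, 18)) = 26.4197
d((14, -5), (-10, -4)) = 24.0208
d((-17, -12), (1, 18)) = 34.9857
d((-17, -12), (-10, -4)) = 10.6301
d((1, 18), (-10, -4)) = 24.5967

Closest pair: (15, -6) and (14, -5) with distance 1.4142

The closest pair is (15, -6) and (14, -5) with Euclidean distance 1.4142. For 7 points, brute-force pairwise comparison is shown above. For large n, the divide-and-conquer algorithm (sort by x, recurse on halves, check the dividing strip) achieves O(n log n).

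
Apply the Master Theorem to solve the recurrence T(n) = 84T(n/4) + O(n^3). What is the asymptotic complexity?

Master Theorem for T(n) = 84T(n/4) + O(n^3):

a = 84, b = 4, c = 3
log_b(a) = log_4(84) = 3.1962

Case 1: c = 3 < log_4(84) = 3.1962
T(n) = O(n^(log_4 84))

For T(n) = 84T(n/4) + O(n^3): log_4(84) = 3.1962. This is Case 1 of the Master Theorem (c < log_b(a), work dominated by leaves), giving O(n^(log_4 84)).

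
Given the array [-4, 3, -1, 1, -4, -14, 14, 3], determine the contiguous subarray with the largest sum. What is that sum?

Using Kadane's algorithm on [-4, 3, -1, 1, -4, -14, 14, 3]:

Scanning through the array:
Position 1 (value 3): max_ending_here = 3, max_so_far = 3
Position 2 (value -1): max_ending_here = 2, max_so_far = 3
Position 3 (value 1): max_ending_here = 3, max_so_far = 3
Position 4 (value -4): max_ending_here = -1, max_so_far = 3
Position 5 (value -14): max_ending_here = -14, max_so_far = 3
Position 6 (value 14): max_ending_here = 14, max_so_far = 14
Position 7 (value 3): max_ending_here = 17, max_so_far = 17

Maximum subarray: [14, 3]
Maximum sum: 17

The maximum subarray is [14, 3] with sum 17. This subarray runs from index 6 to index 7.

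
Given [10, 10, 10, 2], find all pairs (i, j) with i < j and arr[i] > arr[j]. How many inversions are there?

Finding inversions in [10, 10, 10, 2]:

(0, 3): arr[0]=10 > arr[3]=2
(1, 3): arr[1]=10 > arr[3]=2
(2, 3): arr[2]=10 > arr[3]=2

Total inversions: 3

The array has 3 inversion(s): (0,3), (1,3), (2,3). Each pair (i,j) satisfies i < j and arr[i] > arr[j].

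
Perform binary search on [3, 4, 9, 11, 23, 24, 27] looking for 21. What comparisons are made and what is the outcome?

Binary search for 21 in [3, 4, 9, 11, 23, 24, 27]:

lo=0, hi=6, mid=3, arr[mid]=11 -> 11 < 21, search right half
lo=4, hi=6, mid=5, arr[mid]=24 -> 24 > 21, search left half
lo=4, hi=4, mid=4, arr[mid]=23 -> 23 > 21, search left half
lo=4 > hi=3, target 21 not found

Binary search determines that 21 is not in the array after 3 comparisons. The search space was exhausted without finding the target.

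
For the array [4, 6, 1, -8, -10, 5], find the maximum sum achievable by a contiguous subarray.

Using Kadane's algorithm on [4, 6, 1, -8, -10, 5]:

Scanning through the array:
Position 1 (value 6): max_ending_here = 10, max_so_far = 10
Position 2 (value 1): max_ending_here = 11, max_so_far = 11
Position 3 (value -8): max_ending_here = 3, max_so_far = 11
Position 4 (value -10): max_ending_here = -7, max_so_far = 11
Position 5 (value 5): max_ending_here = 5, max_so_far = 11

Maximum subarray: [4, 6, 1]
Maximum sum: 11

The maximum subarray is [4, 6, 1] with sum 11. This subarray runs from index 0 to index 2.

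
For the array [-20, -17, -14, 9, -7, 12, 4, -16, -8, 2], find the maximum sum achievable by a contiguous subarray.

Using Kadane's algorithm on [-20, -17, -14, 9, -7, 12, 4, -16, -8, 2]:

Scanning through the array:
Position 1 (value -17): max_ending_here = -17, max_so_far = -17
Position 2 (value -14): max_ending_here = -14, max_so_far = -14
Position 3 (value 9): max_ending_here = 9, max_so_far = 9
Position 4 (value -7): max_ending_here = 2, max_so_far = 9
Position 5 (value 12): max_ending_here = 14, max_so_far = 14
Position 6 (value 4): max_ending_here = 18, max_so_far = 18
Position 7 (value -16): max_ending_here = 2, max_so_far = 18
Position 8 (value -8): max_ending_here = -6, max_so_far = 18
Position 9 (value 2): max_ending_here = 2, max_so_far = 18

Maximum subarray: [9, -7, 12, 4]
Maximum sum: 18

The maximum subarray is [9, -7, 12, 4] with sum 18. This subarray runs from index 3 to index 6.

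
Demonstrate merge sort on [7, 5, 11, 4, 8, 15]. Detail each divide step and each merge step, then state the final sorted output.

Merge sort trace:

Split: [7, 5, 11, 4, 8, 15] -> [7, 5, 11] and [4, 8, 15]
  Split: [7, 5, 11] -> [7] and [5, 11]
    Split: [5, 11] -> [5] and [11]
    Merge: [5] + [11] -> [5, 11]
  Merge: [7] + [5, 11] -> [5, 7, 11]
  Split: [4, 8, 15] -> [4] and [8, 15]
    Split: [8, 15] -> [8] and [15]
    Merge: [8] + [15] -> [8, 15]
  Merge: [4] + [8, 15] -> [4, 8, 15]
Merge: [5, 7, 11] + [4, 8, 15] -> [4, 5, 7, 8, 11, 15]

Final sorted array: [4, 5, 7, 8, 11, 15]

The merge sort proceeds by recursively splitting the array and merging sorted halves.
After all merges, the sorted array is [4, 5, 7, 8, 11, 15].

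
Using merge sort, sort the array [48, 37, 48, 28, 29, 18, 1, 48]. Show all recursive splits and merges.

Merge sort trace:

Split: [48, 37, 48, 28, 29, 18, 1, 48] -> [48, 37, 48, 28] and [29, 18, 1, 48]
  Split: [48, 37, 48, 28] -> [48, 37] and [48, 28]
    Split: [48, 37] -> [48] and [37]
    Merge: [48] + [37] -> [37, 48]
    Split: [48, 28] -> [48] and [28]
    Merge: [48] + [28] -> [28, 48]
  Merge: [37, 48] + [28, 48] -> [28, 37, 48, 48]
  Split: [29, 18, 1, 48] -> [29, 18] and [1, 48]
    Split: [29, 18] -> [29] and [18]
    Merge: [29] + [18] -> [18, 29]
    Split: [1, 48] -> [1] and [48]
    Merge: [1] + [48] -> [1, 48]
  Merge: [18, 29] + [1, 48] -> [1, 18, 29, 48]
Merge: [28, 37, 48, 48] + [1, 18, 29, 48] -> [1, 18, 28, 29, 37, 48, 48, 48]

Final sorted array: [1, 18, 28, 29, 37, 48, 48, 48]

The merge sort proceeds by recursively splitting the array and merging sorted halves.
After all merges, the sorted array is [1, 18, 28, 29, 37, 48, 48, 48].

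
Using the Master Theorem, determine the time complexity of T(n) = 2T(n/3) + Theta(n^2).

Master Theorem for T(n) = 2T(n/3) + O(n^2):

a = 2, b = 3, c = 2
log_b(a) = log_3(2) = 0.6309

Case 3: c = 2 > log_3(2) = 0.6309
T(n) = O(n^2) = O(n^2)

For T(n) = 2T(n/3) + O(n^2): log_3(2) = 0.6309. This is Case 3 of the Master Theorem (c > log_b(a), work dominated by root), giving O(n^2).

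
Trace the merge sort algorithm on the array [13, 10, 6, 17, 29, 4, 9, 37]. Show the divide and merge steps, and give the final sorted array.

Merge sort trace:

Split: [13, 10, 6, 17, 29, 4, 9, 37] -> [13, 10, 6, 17] and [29, 4, 9, 37]
  Split: [13, 10, 6, 17] -> [13, 10] and [6, 17]
    Split: [13, 10] -> [13] and [10]
    Merge: [13] + [10] -> [10, 13]
    Split: [6, 17] -> [6] and [17]
    Merge: [6] + [17] -> [6, 17]
  Merge: [10, 13] + [6, 17] -> [6, 10, 13, 17]
  Split: [29, 4, 9, 37] -> [29, 4] and [9, 37]
    Split: [29, 4] -> [29] and [4]
    Merge: [29] + [4] -> [4, 29]
    Split: [9, 37] -> [9] and [37]
    Merge: [9] + [37] -> [9, 37]
  Merge: [4, 29] + [9, 37] -> [4, 9, 29, 37]
Merge: [6, 10, 13, 17] + [4, 9, 29, 37] -> [4, 6, 9, 10, 13, 17, 29, 37]

Final sorted array: [4, 6, 9, 10, 13, 17, 29, 37]

The merge sort proceeds by recursively splitting the array and merging sorted halves.
After all merges, the sorted array is [4, 6, 9, 10, 13, 17, 29, 37].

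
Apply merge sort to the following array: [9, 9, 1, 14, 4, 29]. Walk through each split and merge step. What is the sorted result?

Merge sort trace:

Split: [9, 9, 1, 14, 4, 29] -> [9, 9, 1] and [14, 4, 29]
  Split: [9, 9, 1] -> [9] and [9, 1]
    Split: [9, 1] -> [9] and [1]
    Merge: [9] + [1] -> [1, 9]
  Merge: [9] + [1, 9] -> [1, 9, 9]
  Split: [14, 4, 29] -> [14] and [4, 29]
    Split: [4, 29] -> [4] and [29]
    Merge: [4] + [29] -> [4, 29]
  Merge: [14] + [4, 29] -> [4, 14, 29]
Merge: [1, 9, 9] + [4, 14, 29] -> [1, 4, 9, 9, 14, 29]

Final sorted array: [1, 4, 9, 9, 14, 29]

The merge sort proceeds by recursively splitting the array and merging sorted halves.
After all merges, the sorted array is [1, 4, 9, 9, 14, 29].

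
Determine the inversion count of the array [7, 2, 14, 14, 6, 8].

Finding inversions in [7, 2, 14, 14, 6, 8]:

(0, 1): arr[0]=7 > arr[1]=2
(0, 4): arr[0]=7 > arr[4]=6
(2, 4): arr[2]=14 > arr[4]=6
(2, 5): arr[2]=14 > arr[5]=8
(3, 4): arr[3]=14 > arr[4]=6
(3, 5): arr[3]=14 > arr[5]=8

Total inversions: 6

The array has 6 inversion(s): (0,1), (0,4), (2,4), (2,5), (3,4), (3,5). Each pair (i,j) satisfies i < j and arr[i] > arr[j].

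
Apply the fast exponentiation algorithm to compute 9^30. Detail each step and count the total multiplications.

Computing 9^30 by squaring (build up from 9^1; each line after the first costs one multiplication):

9^1 = 9
9^2 = (9^1)^2 = 9^2 = 81
9^3 = 9 * 9^2 = 9 * 81 = 729
9^6 = (9^3)^2 = 729^2 = 531441
9^7 = 9 * 9^6 = 9 * 531441 = 4782969
9^14 = (9^7)^2 = 4782969^2 = 22876792454961
9^15 = 9 * 9^14 = 9 * 22876792454961 = 205891132094649
9^30 = (9^15)^2 = 205891132094649^2 = 42391158275216203514294433201

Result: 42391158275216203514294433201
Multiplications needed: 7 (7 lines after 9^1)

9^30 = 42391158275216203514294433201. Using exponentiation by squaring, this requires 7 multiplications. The key idea: if the exponent is even, square the half-power; if odd, multiply by the base once.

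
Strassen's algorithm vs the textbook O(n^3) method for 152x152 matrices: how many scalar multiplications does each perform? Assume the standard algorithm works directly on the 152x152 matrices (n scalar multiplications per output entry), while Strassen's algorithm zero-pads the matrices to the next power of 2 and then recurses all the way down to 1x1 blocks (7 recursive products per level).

Matrix multiplication for 152x152 matrices:

Strassen's algorithm requires power-of-2 dimensions. Pad 152x152 to 256x256 (next power of 2).

Standard algorithm: 152^3 = 3511808 multiplications
Strassen's algorithm: 7^(log2(256)) = 7^8 = 5764801 multiplications
Difference: 3511808 - 5764801 = -2252993 (Strassen uses MORE here due to padding overhead — for small or just-over-power-of-2 n, padding can outweigh the per-level savings)

Standard: 3511808 multiplications (152^3). Strassen: 5764801 multiplications (7^8, after padding to 256x256). Strassen reduces 8 recursive multiplications to 7 at each level.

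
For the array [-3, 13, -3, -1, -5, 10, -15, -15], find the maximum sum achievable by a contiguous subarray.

Using Kadane's algorithm on [-3, 13, -3, -1, -5, 10, -15, -15]:

Scanning through the array:
Position 1 (value 13): max_ending_here = 13, max_so_far = 13
Position 2 (value -3): max_ending_here = 10, max_so_far = 13
Position 3 (value -1): max_ending_here = 9, max_so_far = 13
Position 4 (value -5): max_ending_here = 4, max_so_far = 13
Position 5 (value 10): max_ending_here = 14, max_so_far = 14
Position 6 (value -15): max_ending_here = -1, max_so_far = 14
Position 7 (value -15): max_ending_here = -15, max_so_far = 14

Maximum subarray: [13, -3, -1, -5, 10]
Maximum sum: 14

The maximum subarray is [13, -3, -1, -5, 10] with sum 14. This subarray runs from index 1 to index 5.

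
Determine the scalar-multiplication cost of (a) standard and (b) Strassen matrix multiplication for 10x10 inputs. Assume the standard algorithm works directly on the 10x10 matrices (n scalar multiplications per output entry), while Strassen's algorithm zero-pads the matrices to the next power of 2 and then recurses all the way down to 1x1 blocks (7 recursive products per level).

Matrix multiplication for 10x10 matrices:

Strassen's algorithm requires power-of-2 dimensions. Pad 10x10 to 16x16 (next power of 2).

Standard algorithm: 10^3 = 1000 multiplications
Strassen's algorithm: 7^(log2(16)) = 7^4 = 2401 multiplications
Difference: 1000 - 2401 = -1401 (Strassen uses MORE here due to padding overhead — for small or just-over-power-of-2 n, padding can outweigh the per-level savings)

Standard: 1000 multiplications (10^3). Strassen: 2401 multiplications (7^4, after padding to 16x16). Strassen reduces 8 recursive multiplications to 7 at each level.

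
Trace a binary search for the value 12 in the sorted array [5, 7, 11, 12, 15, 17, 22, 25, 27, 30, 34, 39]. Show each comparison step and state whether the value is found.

Binary search for 12 in [5, 7, 11, 12, 15, 17, 22, 25, 27, 30, 34, 39]:

lo=0, hi=11, mid=5, arr[mid]=17 -> 17 > 12, search left half
lo=0, hi=4, mid=2, arr[mid]=11 -> 11 < 12, search right half
lo=3, hi=4, mid=3, arr[mid]=12 -> Found target at index 3!

Binary search finds 12 at index 3 after 3 comparisons. The search repeatedly halves the search space by comparing with the middle element.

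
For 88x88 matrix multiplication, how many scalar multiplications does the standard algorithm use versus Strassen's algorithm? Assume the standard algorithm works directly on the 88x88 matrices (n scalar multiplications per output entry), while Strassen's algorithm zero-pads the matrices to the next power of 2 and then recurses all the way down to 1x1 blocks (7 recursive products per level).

Matrix multiplication for 88x88 matrices:

Strassen's algorithm requires power-of-2 dimensions. Pad 88x88 to 128x128 (next power of 2).

Standard algorithm: 88^3 = 681472 multiplications
Strassen's algorithm: 7^(log2(128)) = 7^7 = 823543 multiplications
Difference: 681472 - 823543 = -142071 (Strassen uses MORE here due to padding overhead — for small or just-over-power-of-2 n, padding can outweigh the per-level savings)

Standard: 681472 multiplications (88^3). Strassen: 823543 multiplications (7^7, after padding to 128x128). Strassen reduces 8 recursive multiplications to 7 at each level.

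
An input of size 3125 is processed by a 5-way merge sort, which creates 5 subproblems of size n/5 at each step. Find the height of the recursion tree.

For divide and conquer with division factor 5:

Problem sizes at each level:
Level 0: 3125
Level 1: 625
Level 2: 125
Level 3: 25
Level 4: 5
Level 5: 1

The root is level 0 and the size-1 base case is level 5 (the tree spans levels 0 through 5, i.e. 6 levels counting the root), so the depth is the number of divisions: log_5(3125) = 5

The recursion tree depth is log_5(3125) = 5. At each level, the problem size is divided by 5, so it takes 5 divisions to reduce to a base case of size 1. The algorithm makes 5 recursive calls at each level.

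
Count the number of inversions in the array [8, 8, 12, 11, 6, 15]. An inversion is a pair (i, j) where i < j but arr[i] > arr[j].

Finding inversions in [8, 8, 12, 11, 6, 15]:

(0, 4): arr[0]=8 > arr[4]=6
(1, 4): arr[1]=8 > arr[4]=6
(2, 3): arr[2]=12 > arr[3]=11
(2, 4): arr[2]=12 > arr[4]=6
(3, 4): arr[3]=11 > arr[4]=6

Total inversions: 5

The array has 5 inversion(s): (0,4), (1,4), (2,3), (2,4), (3,4). Each pair (i,j) satisfies i < j and arr[i] > arr[j].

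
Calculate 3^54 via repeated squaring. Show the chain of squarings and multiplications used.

Computing 3^54 by squaring (build up from 3^1; each line after the first costs one multiplication):

3^1 = 3
3^2 = (3^1)^2 = 3^2 = 9
3^3 = 3 * 3^2 = 3 * 9 = 27
3^6 = (3^3)^2 = 27^2 = 729
3^12 = (3^6)^2 = 729^2 = 531441
3^13 = 3 * 3^12 = 3 * 531441 = 1594323
3^26 = (3^13)^2 = 1594323^2 = 2541865828329
3^27 = 3 * 3^26 = 3 * 2541865828329 = 7625597484987
3^54 = (3^27)^2 = 7625597484987^2 = 58149737003040059690390169

Result: 58149737003040059690390169
Multiplications needed: 8 (8 lines after 3^1)

3^54 = 58149737003040059690390169. Using exponentiation by squaring, this requires 8 multiplications. The key idea: if the exponent is even, square the half-power; if odd, multiply by the base once.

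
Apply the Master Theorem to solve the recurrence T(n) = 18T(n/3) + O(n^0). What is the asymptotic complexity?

Master Theorem for T(n) = 18T(n/3) + O(n^0):

a = 18, b = 3, c = 0
log_b(a) = log_3(18) = 2.6309

Case 1: c = 0 < log_3(18) = 2.6309
T(n) = O(n^(log_3 18))

For T(n) = 18T(n/3) + O(n^0): log_3(18) = 2.6309. This is Case 1 of the Master Theorem (c < log_b(a), work dominated by leaves), giving O(n^(log_3 18)).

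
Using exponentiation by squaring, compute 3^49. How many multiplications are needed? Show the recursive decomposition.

Computing 3^49 by squaring (build up from 3^1; each line after the first costs one multiplication):

3^1 = 3
3^2 = (3^1)^2 = 3^2 = 9
3^3 = 3 * 3^2 = 3 * 9 = 27
3^6 = (3^3)^2 = 27^2 = 729
3^12 = (3^6)^2 = 729^2 = 531441
3^24 = (3^12)^2 = 531441^2 = 282429536481
3^48 = (3^24)^2 = 282429536481^2 = 79766443076872509863361
3^49 = 3 * 3^48 = 3 * 79766443076872509863361 = 239299329230617529590083

Result: 239299329230617529590083
Multiplications needed: 7 (7 lines after 3^1)

3^49 = 239299329230617529590083. Using exponentiation by squaring, this requires 7 multiplications. The key idea: if the exponent is even, square the half-power; if odd, multiply by the base once.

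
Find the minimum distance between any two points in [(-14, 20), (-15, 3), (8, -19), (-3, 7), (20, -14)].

Computing all pairwise distances among 5 points:

d((-14, 20), (-15, 3)) = 17.0294
d((-14, 20), (8, -19)) = 44.7772
d((-14, 20), (-3, 7)) = 17.0294
d((-14, 20), (20, -14)) = 48.0833
d((-15, 3), (8, -19)) = 31.8277
d((-15, 3), (-3, 7)) = 12.6491 <-- minimum
d((-15, 3), (20, -14)) = 38.9102
d((8, -19), (-3, 7)) = 28.2312
d((8, -19), (20, -14)) = 13.0
d((-3, 7), (20, -14)) = 31.1448

Closest pair: (-15, 3) and (-3, 7) with distance 12.6491

The closest pair is (-15, 3) and (-3, 7) with Euclidean distance 12.6491. For 5 points, brute-force pairwise comparison is shown above. For large n, the divide-and-conquer algorithm (sort by x, recurse on halves, check the dividing strip) achieves O(n log n).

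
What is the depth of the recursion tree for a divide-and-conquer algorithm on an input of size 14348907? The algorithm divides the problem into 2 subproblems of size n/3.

For divide and conquer with division factor 3:

Problem sizes at each level:
Level 0: 14348907
Level 1: 4782969
Level 2: 1594323
Level 3: 531441
Level 4: 177147
Level 5: 59049
Level 6: 19683
Level 7: 6561
Level 8: 2187
Level 9: 729
Level 10: 243
Level 11: 81
Level 12: 27
Level 13: 9
Level 14: 3
Level 15: 1

The root is level 0 and the size-1 base case is level 15 (the tree spans levels 0 through 15, i.e. 16 levels counting the root), so the depth is the number of divisions: log_3(14348907) = 15

The recursion tree depth is log_3(14348907) = 15. At each level, the problem size is divided by 3, so it takes 15 divisions to reduce to a base case of size 1. The algorithm makes 2 recursive calls at each level.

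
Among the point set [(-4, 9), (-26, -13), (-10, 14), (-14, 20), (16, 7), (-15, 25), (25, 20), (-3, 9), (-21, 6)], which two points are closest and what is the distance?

Computing all pairwise distances among 9 points:

d((-4, 9), (-26, -13)) = 31.1127
d((-4, 9), (-10, 14)) = 7.8102
d((-4, 9), (-14, 20)) = 14.8661
d((-4, 9), (16, 7)) = 20.0998
d((-4, 9), (-15, 25)) = 19.4165
d((-4, 9), (25, 20)) = 31.0161
d((-4, 9), (-3, 9)) = 1.0 <-- minimum
d((-4, 9), (-21, 6)) = 17.2627
d((-26, -13), (-10, 14)) = 31.3847
d((-26, -13), (-14, 20)) = 35.1141
d((-26, -13), (16, 7)) = 46.5188
d((-26, -13), (-15, 25)) = 39.5601
d((-26, -13), (25, 20)) = 60.7454
d((-26, -13), (-3, 9)) = 31.8277
d((-26, -13), (-21, 6)) = 19.6469
d((-10, 14), (-14, 20)) = 7.2111
d((-10, 14), (16, 7)) = 26.9258
d((-10, 14), (-15, 25)) = 12.083
d((-10, 14), (25, 20)) = 35.5106
d((-10, 14), (-3, 9)) = 8.6023
d((-10, 14), (-21, 6)) = 13.6015
d((-14, 20), (16, 7)) = 32.6956
d((-14, 20), (-15, 25)) = 5.099
d((-14, 20), (25, 20)) = 39.0
d((-14, 20), (-3, 9)) = 15.5563
d((-14, 20), (-21, 6)) = 15.6525
d((16, 7), (-15, 25)) = 35.8469
d((16, 7), (25, 20)) = 15.8114
d((16, 7), (-3, 9)) = 19.105
d((16, 7), (-21, 6)) = 37.0135
d((-15, 25), (25, 20)) = 40.3113
d((-15, 25), (-3, 9)) = 20.0
d((-15, 25), (-21, 6)) = 19.9249
d((25, 20), (-3, 9)) = 30.0832
d((25, 20), (-21, 6)) = 48.0833
d((-3, 9), (-21, 6)) = 18.2483

Closest pair: (-4, 9) and (-3, 9) with distance 1.0

The closest pair is (-4, 9) and (-3, 9) with Euclidean distance 1.0. For 9 points, brute-force pairwise comparison is shown above. For large n, the divide-and-conquer algorithm (sort by x, recurse on halves, check the dividing strip) achieves O(n log n).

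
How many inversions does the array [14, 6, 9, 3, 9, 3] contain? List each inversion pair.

Finding inversions in [14, 6, 9, 3, 9, 3]:

(0, 1): arr[0]=14 > arr[1]=6
(0, 2): arr[0]=14 > arr[2]=9
(0, 3): arr[0]=14 > arr[3]=3
(0, 4): arr[0]=14 > arr[4]=9
(0, 5): arr[0]=14 > arr[5]=3
(1, 3): arr[1]=6 > arr[3]=3
(1, 5): arr[1]=6 > arr[5]=3
(2, 3): arr[2]=9 > arr[3]=3
(2, 5): arr[2]=9 > arr[5]=3
(4, 5): arr[4]=9 > arr[5]=3

Total inversions: 10

The array has 10 inversion(s): (0,1), (0,2), (0,3), (0,4), (0,5), (1,3), (1,5), (2,3), (2,5), (4,5). Each pair (i,j) satisfies i < j and arr[i] > arr[j].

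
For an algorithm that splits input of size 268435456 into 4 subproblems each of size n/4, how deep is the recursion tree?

For divide and conquer with division factor 4:

Problem sizes at each level:
Level 0: 268435456
Level 1: 67108864
Level 2: 16777216
Level 3: 4194304
Level 4: 1048576
Level 5: 262144
Level 6: 65536
Level 7: 16384
Level 8: 4096
Level 9: 1024
Level 10: 256
Level 11: 64
Level 12: 16
Level 13: 4
Level 14: 1

The root is level 0 and the size-1 base case is level 14 (the tree spans levels 0 through 14, i.e. 15 levels counting the root), so the depth is the number of divisions: log_4(268435456) = 14

The recursion tree depth is log_4(268435456) = 14. At each level, the problem size is divided by 4, so it takes 14 divisions to reduce to a base case of size 1. The algorithm makes 4 recursive calls at each level.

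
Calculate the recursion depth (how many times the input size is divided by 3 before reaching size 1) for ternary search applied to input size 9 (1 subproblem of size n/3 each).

For divide and conquer with division factor 3:

Problem sizes at each level:
Level 0: 9
Level 1: 3
Level 2: 1

The root is level 0 and the size-1 base case is level 2 (the tree spans levels 0 through 2, i.e. 3 levels counting the root), so the depth is the number of divisions: log_3(9) = 2

The recursion tree depth is log_3(9) = 2. At each level, the problem size is divided by 3, so it takes 2 divisions to reduce to a base case of size 1. The algorithm makes 1 recursive call at each level.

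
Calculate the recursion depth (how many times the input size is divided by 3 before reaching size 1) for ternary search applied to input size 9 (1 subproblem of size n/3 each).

For divide and conquer with division factor 3:

Problem sizes at each level:
Level 0: 9
Level 1: 3
Level 2: 1

The root is level 0 and the size-1 base case is level 2 (the tree spans levels 0 through 2, i.e. 3 levels counting the root), so the depth is the number of divisions: log_3(9) = 2

The recursion tree depth is log_3(9) = 2. At each level, the problem size is divided by 3, so it takes 2 divisions to reduce to a base case of size 1. The algorithm makes 1 recursive call at each level.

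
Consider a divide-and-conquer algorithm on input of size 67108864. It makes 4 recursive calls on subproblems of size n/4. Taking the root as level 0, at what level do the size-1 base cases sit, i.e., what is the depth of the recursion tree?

For divide and conquer with division factor 4:

Problem sizes at each level:
Level 0: 67108864
Level 1: 16777216
Level 2: 4194304
Level 3: 1048576
Level 4: 262144
Level 5: 65536
Level 6: 16384
Level 7: 4096
Level 8: 1024
Level 9: 256
Level 10: 64
Level 11: 16
Level 12: 4
Level 13: 1

The root is level 0 and the size-1 base case is level 13 (the tree spans levels 0 through 13, i.e. 14 levels counting the root), so the depth is the number of divisions: log_4(67108864) = 13

The recursion tree depth is log_4(67108864) = 13. At each level, the problem size is divided by 4, so it takes 13 divisions to reduce to a base case of size 1. The algorithm makes 4 recursive calls at each level.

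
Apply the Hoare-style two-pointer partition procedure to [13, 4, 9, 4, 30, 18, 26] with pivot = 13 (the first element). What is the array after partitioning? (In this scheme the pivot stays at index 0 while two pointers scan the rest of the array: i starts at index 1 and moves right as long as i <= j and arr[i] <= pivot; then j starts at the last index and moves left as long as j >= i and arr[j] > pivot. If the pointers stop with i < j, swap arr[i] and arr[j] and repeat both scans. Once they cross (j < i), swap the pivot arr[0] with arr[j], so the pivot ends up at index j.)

Hoare-style two-pointer partition with pivot = 13:

Initial array: [13, 4, 9, 4, 30, 18, 26]

Pointers start at i = 1, j = 6.
i ends at 4, j ends at 3: the pointers have crossed (j < i), so scanning stops.

Swap pivot arr[0] with arr[3] to place pivot at position 3: [4, 4, 9, 13, 30, 18, 26]
Pivot position: 3

After partitioning with pivot 13, the array becomes [4, 4, 9, 13, 30, 18, 26]. The pivot is placed at index 3. All elements to the left of the pivot are <= 13, and all elements to the right are > 13.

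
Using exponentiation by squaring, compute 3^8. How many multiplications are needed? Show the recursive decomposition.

Computing 3^8 by squaring (build up from 3^1; each line after the first costs one multiplication):

3^1 = 3
3^2 = (3^1)^2 = 3^2 = 9
3^4 = (3^2)^2 = 9^2 = 81
3^8 = (3^4)^2 = 81^2 = 6561

Result: 6561
Multiplications needed: 3 (3 lines after 3^1)

3^8 = 6561. Using exponentiation by squaring, this requires 3 multiplications. The key idea: if the exponent is even, square the half-power; if odd, multiply by the base once.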